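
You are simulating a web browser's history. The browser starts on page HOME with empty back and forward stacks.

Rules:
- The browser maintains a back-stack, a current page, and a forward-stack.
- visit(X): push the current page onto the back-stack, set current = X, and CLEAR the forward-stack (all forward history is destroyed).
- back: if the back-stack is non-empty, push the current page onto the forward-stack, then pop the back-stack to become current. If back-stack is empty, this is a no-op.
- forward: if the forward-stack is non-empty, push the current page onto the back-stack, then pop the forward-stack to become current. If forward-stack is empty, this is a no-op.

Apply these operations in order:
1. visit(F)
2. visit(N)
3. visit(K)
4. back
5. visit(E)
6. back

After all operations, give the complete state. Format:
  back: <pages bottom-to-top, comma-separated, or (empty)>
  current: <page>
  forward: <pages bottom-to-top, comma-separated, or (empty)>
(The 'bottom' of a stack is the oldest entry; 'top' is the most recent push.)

Answer: back: HOME,F
current: N
forward: E

Derivation:
After 1 (visit(F)): cur=F back=1 fwd=0
After 2 (visit(N)): cur=N back=2 fwd=0
After 3 (visit(K)): cur=K back=3 fwd=0
After 4 (back): cur=N back=2 fwd=1
After 5 (visit(E)): cur=E back=3 fwd=0
After 6 (back): cur=N back=2 fwd=1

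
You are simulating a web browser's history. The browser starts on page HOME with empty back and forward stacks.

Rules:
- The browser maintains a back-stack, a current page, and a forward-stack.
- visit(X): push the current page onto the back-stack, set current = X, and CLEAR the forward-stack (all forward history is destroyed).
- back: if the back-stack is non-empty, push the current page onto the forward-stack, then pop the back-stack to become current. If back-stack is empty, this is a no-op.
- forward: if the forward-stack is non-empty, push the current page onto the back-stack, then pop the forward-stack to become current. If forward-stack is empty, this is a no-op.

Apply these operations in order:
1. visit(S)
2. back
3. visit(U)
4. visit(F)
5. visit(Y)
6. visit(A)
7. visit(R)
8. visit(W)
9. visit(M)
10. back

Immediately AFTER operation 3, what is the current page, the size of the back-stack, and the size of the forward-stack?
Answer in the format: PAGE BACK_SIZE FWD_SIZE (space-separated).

After 1 (visit(S)): cur=S back=1 fwd=0
After 2 (back): cur=HOME back=0 fwd=1
After 3 (visit(U)): cur=U back=1 fwd=0

U 1 0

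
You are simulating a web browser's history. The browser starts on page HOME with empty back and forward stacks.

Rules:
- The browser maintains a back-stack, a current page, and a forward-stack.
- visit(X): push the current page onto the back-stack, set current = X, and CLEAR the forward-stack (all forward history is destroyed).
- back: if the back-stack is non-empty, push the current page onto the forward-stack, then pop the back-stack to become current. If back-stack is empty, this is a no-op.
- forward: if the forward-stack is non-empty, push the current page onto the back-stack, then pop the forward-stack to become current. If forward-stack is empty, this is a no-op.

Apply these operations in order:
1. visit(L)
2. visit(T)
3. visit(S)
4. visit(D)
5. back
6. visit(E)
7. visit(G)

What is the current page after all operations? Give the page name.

Answer: G

Derivation:
After 1 (visit(L)): cur=L back=1 fwd=0
After 2 (visit(T)): cur=T back=2 fwd=0
After 3 (visit(S)): cur=S back=3 fwd=0
After 4 (visit(D)): cur=D back=4 fwd=0
After 5 (back): cur=S back=3 fwd=1
After 6 (visit(E)): cur=E back=4 fwd=0
After 7 (visit(G)): cur=G back=5 fwd=0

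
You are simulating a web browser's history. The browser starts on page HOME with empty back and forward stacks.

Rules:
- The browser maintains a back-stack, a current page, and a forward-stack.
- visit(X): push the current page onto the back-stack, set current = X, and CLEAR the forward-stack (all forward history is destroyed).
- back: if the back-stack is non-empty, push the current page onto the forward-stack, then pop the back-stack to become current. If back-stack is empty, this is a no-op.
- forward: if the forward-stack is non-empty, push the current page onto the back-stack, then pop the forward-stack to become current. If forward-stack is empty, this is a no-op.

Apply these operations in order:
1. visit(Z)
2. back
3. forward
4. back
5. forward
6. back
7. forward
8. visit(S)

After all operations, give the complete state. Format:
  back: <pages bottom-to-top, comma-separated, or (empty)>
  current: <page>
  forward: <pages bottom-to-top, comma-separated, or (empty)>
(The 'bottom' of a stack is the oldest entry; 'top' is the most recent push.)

After 1 (visit(Z)): cur=Z back=1 fwd=0
After 2 (back): cur=HOME back=0 fwd=1
After 3 (forward): cur=Z back=1 fwd=0
After 4 (back): cur=HOME back=0 fwd=1
After 5 (forward): cur=Z back=1 fwd=0
After 6 (back): cur=HOME back=0 fwd=1
After 7 (forward): cur=Z back=1 fwd=0
After 8 (visit(S)): cur=S back=2 fwd=0

Answer: back: HOME,Z
current: S
forward: (empty)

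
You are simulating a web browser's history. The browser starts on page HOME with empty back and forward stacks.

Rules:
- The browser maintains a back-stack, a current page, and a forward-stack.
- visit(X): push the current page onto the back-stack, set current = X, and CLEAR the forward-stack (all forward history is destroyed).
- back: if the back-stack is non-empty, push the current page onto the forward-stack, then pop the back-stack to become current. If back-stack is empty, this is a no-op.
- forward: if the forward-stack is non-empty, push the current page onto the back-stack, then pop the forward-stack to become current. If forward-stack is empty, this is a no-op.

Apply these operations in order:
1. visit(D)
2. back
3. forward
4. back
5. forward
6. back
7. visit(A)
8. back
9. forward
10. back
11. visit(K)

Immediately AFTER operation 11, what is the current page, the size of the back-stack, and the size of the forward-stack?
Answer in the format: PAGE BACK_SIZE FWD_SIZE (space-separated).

After 1 (visit(D)): cur=D back=1 fwd=0
After 2 (back): cur=HOME back=0 fwd=1
After 3 (forward): cur=D back=1 fwd=0
After 4 (back): cur=HOME back=0 fwd=1
After 5 (forward): cur=D back=1 fwd=0
After 6 (back): cur=HOME back=0 fwd=1
After 7 (visit(A)): cur=A back=1 fwd=0
After 8 (back): cur=HOME back=0 fwd=1
After 9 (forward): cur=A back=1 fwd=0
After 10 (back): cur=HOME back=0 fwd=1
After 11 (visit(K)): cur=K back=1 fwd=0

K 1 0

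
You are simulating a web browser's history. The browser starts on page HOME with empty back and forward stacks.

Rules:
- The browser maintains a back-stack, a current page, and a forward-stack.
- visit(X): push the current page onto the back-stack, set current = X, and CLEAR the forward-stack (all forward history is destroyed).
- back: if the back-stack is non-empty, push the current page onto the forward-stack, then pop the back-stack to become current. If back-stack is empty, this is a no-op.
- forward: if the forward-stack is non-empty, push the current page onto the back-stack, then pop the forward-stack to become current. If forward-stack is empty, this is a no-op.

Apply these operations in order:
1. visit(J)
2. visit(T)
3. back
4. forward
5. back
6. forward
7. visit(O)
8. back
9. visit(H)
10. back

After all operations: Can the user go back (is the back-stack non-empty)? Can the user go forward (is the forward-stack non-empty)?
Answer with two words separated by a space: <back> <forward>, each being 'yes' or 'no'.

After 1 (visit(J)): cur=J back=1 fwd=0
After 2 (visit(T)): cur=T back=2 fwd=0
After 3 (back): cur=J back=1 fwd=1
After 4 (forward): cur=T back=2 fwd=0
After 5 (back): cur=J back=1 fwd=1
After 6 (forward): cur=T back=2 fwd=0
After 7 (visit(O)): cur=O back=3 fwd=0
After 8 (back): cur=T back=2 fwd=1
After 9 (visit(H)): cur=H back=3 fwd=0
After 10 (back): cur=T back=2 fwd=1

Answer: yes yes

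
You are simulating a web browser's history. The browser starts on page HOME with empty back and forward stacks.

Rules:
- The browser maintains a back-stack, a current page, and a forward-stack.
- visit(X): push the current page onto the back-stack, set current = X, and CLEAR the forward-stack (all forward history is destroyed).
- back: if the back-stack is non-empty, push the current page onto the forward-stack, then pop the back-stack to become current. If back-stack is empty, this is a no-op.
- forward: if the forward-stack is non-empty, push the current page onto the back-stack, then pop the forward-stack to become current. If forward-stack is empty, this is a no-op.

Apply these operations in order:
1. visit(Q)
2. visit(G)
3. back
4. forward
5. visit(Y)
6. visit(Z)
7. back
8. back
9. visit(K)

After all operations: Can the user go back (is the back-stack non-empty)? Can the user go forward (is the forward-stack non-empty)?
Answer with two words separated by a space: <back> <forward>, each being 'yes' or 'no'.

After 1 (visit(Q)): cur=Q back=1 fwd=0
After 2 (visit(G)): cur=G back=2 fwd=0
After 3 (back): cur=Q back=1 fwd=1
After 4 (forward): cur=G back=2 fwd=0
After 5 (visit(Y)): cur=Y back=3 fwd=0
After 6 (visit(Z)): cur=Z back=4 fwd=0
After 7 (back): cur=Y back=3 fwd=1
After 8 (back): cur=G back=2 fwd=2
After 9 (visit(K)): cur=K back=3 fwd=0

Answer: yes no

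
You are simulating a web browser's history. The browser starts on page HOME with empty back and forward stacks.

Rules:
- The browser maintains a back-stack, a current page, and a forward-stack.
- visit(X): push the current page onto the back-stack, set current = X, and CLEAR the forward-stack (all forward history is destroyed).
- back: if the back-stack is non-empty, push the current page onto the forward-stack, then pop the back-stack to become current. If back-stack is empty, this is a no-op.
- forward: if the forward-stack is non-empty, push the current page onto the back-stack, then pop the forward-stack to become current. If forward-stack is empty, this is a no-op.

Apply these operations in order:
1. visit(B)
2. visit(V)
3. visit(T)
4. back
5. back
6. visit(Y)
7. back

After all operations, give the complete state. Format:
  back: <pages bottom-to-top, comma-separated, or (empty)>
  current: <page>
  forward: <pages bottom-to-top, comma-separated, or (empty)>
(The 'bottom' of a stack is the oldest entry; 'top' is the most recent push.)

After 1 (visit(B)): cur=B back=1 fwd=0
After 2 (visit(V)): cur=V back=2 fwd=0
After 3 (visit(T)): cur=T back=3 fwd=0
After 4 (back): cur=V back=2 fwd=1
After 5 (back): cur=B back=1 fwd=2
After 6 (visit(Y)): cur=Y back=2 fwd=0
After 7 (back): cur=B back=1 fwd=1

Answer: back: HOME
current: B
forward: Y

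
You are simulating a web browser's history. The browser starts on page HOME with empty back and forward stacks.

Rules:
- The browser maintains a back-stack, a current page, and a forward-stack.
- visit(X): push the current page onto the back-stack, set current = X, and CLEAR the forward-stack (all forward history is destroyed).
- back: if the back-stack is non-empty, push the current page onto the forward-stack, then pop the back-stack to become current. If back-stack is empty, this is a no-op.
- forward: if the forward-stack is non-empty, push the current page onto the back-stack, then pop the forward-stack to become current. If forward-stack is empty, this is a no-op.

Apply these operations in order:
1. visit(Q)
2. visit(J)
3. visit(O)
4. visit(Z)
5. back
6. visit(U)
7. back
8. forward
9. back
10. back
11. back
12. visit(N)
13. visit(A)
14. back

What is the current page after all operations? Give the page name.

Answer: N

Derivation:
After 1 (visit(Q)): cur=Q back=1 fwd=0
After 2 (visit(J)): cur=J back=2 fwd=0
After 3 (visit(O)): cur=O back=3 fwd=0
After 4 (visit(Z)): cur=Z back=4 fwd=0
After 5 (back): cur=O back=3 fwd=1
After 6 (visit(U)): cur=U back=4 fwd=0
After 7 (back): cur=O back=3 fwd=1
After 8 (forward): cur=U back=4 fwd=0
After 9 (back): cur=O back=3 fwd=1
After 10 (back): cur=J back=2 fwd=2
After 11 (back): cur=Q back=1 fwd=3
After 12 (visit(N)): cur=N back=2 fwd=0
After 13 (visit(A)): cur=A back=3 fwd=0
After 14 (back): cur=N back=2 fwd=1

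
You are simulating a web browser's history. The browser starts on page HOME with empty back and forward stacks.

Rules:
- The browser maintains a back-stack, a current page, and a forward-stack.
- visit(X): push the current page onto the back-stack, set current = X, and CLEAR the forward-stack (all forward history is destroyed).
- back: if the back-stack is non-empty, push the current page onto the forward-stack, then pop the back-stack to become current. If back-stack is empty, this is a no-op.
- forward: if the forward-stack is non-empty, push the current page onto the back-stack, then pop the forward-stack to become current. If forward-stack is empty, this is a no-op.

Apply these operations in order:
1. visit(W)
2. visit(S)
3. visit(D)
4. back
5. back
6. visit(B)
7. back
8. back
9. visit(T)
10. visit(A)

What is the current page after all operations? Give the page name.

After 1 (visit(W)): cur=W back=1 fwd=0
After 2 (visit(S)): cur=S back=2 fwd=0
After 3 (visit(D)): cur=D back=3 fwd=0
After 4 (back): cur=S back=2 fwd=1
After 5 (back): cur=W back=1 fwd=2
After 6 (visit(B)): cur=B back=2 fwd=0
After 7 (back): cur=W back=1 fwd=1
After 8 (back): cur=HOME back=0 fwd=2
After 9 (visit(T)): cur=T back=1 fwd=0
After 10 (visit(A)): cur=A back=2 fwd=0

Answer: A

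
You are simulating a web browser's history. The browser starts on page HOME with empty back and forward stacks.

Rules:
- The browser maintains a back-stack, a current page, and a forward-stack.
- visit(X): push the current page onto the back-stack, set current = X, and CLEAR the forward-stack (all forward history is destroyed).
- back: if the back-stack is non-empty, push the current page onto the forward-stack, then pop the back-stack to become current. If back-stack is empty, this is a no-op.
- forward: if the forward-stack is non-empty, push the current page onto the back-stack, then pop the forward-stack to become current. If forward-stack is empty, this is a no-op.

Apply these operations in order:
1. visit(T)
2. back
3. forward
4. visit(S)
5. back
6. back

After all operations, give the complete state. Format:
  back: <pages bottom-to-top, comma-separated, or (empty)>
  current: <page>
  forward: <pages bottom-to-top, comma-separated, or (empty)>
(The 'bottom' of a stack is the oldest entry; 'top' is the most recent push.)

Answer: back: (empty)
current: HOME
forward: S,T

Derivation:
After 1 (visit(T)): cur=T back=1 fwd=0
After 2 (back): cur=HOME back=0 fwd=1
After 3 (forward): cur=T back=1 fwd=0
After 4 (visit(S)): cur=S back=2 fwd=0
After 5 (back): cur=T back=1 fwd=1
After 6 (back): cur=HOME back=0 fwd=2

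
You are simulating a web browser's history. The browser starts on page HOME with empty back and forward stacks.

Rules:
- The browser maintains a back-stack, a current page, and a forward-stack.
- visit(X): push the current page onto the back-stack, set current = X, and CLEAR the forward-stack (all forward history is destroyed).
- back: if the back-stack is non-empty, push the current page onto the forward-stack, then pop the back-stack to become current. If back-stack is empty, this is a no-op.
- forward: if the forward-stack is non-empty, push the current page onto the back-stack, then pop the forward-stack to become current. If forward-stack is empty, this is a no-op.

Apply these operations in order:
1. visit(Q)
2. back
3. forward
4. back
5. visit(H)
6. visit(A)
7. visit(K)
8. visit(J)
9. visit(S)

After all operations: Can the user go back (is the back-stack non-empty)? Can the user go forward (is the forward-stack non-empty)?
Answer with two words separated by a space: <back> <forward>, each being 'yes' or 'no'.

Answer: yes no

Derivation:
After 1 (visit(Q)): cur=Q back=1 fwd=0
After 2 (back): cur=HOME back=0 fwd=1
After 3 (forward): cur=Q back=1 fwd=0
After 4 (back): cur=HOME back=0 fwd=1
After 5 (visit(H)): cur=H back=1 fwd=0
After 6 (visit(A)): cur=A back=2 fwd=0
After 7 (visit(K)): cur=K back=3 fwd=0
After 8 (visit(J)): cur=J back=4 fwd=0
After 9 (visit(S)): cur=S back=5 fwd=0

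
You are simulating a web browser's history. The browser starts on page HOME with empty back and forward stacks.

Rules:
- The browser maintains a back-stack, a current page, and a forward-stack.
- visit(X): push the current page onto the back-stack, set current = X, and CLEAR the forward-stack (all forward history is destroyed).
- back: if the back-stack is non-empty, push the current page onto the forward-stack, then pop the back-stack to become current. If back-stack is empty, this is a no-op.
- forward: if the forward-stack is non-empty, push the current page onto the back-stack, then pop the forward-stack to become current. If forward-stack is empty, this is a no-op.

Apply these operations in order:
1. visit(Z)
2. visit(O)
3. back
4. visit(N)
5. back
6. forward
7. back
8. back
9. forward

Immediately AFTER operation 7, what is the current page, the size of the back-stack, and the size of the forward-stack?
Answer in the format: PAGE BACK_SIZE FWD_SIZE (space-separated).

After 1 (visit(Z)): cur=Z back=1 fwd=0
After 2 (visit(O)): cur=O back=2 fwd=0
After 3 (back): cur=Z back=1 fwd=1
After 4 (visit(N)): cur=N back=2 fwd=0
After 5 (back): cur=Z back=1 fwd=1
After 6 (forward): cur=N back=2 fwd=0
After 7 (back): cur=Z back=1 fwd=1

Z 1 1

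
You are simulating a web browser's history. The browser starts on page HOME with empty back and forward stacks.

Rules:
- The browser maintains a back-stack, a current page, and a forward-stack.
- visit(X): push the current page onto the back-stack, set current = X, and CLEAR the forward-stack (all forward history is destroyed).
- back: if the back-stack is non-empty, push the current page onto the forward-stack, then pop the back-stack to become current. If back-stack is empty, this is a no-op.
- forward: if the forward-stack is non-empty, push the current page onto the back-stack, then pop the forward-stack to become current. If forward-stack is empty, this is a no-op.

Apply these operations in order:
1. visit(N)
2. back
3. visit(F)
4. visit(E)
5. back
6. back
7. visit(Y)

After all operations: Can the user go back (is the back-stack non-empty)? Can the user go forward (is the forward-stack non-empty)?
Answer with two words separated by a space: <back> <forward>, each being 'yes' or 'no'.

Answer: yes no

Derivation:
After 1 (visit(N)): cur=N back=1 fwd=0
After 2 (back): cur=HOME back=0 fwd=1
After 3 (visit(F)): cur=F back=1 fwd=0
After 4 (visit(E)): cur=E back=2 fwd=0
After 5 (back): cur=F back=1 fwd=1
After 6 (back): cur=HOME back=0 fwd=2
After 7 (visit(Y)): cur=Y back=1 fwd=0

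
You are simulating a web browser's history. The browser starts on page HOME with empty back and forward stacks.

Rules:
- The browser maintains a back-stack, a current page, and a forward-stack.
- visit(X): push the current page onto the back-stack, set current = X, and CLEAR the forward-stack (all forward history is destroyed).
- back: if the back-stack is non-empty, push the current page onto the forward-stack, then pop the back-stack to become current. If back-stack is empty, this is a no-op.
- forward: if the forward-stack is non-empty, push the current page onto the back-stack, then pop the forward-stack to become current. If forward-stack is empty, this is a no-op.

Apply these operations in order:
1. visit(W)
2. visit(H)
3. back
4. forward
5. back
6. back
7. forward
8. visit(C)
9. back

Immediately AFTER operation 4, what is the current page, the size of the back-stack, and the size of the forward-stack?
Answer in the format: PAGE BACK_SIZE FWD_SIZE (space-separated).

After 1 (visit(W)): cur=W back=1 fwd=0
After 2 (visit(H)): cur=H back=2 fwd=0
After 3 (back): cur=W back=1 fwd=1
After 4 (forward): cur=H back=2 fwd=0

H 2 0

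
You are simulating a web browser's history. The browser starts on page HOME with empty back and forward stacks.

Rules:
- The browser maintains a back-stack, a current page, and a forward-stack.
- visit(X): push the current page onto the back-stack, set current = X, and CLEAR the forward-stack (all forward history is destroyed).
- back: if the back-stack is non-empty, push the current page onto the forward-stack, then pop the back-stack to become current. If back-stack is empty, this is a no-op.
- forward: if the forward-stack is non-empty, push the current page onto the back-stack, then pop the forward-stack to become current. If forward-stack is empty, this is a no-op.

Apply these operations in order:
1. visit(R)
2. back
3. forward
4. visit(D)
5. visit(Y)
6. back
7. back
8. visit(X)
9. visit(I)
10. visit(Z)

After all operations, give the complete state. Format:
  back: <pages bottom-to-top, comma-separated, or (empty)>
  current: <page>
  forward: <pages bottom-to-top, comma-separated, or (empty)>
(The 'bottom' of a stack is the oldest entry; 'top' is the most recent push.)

Answer: back: HOME,R,X,I
current: Z
forward: (empty)

Derivation:
After 1 (visit(R)): cur=R back=1 fwd=0
After 2 (back): cur=HOME back=0 fwd=1
After 3 (forward): cur=R back=1 fwd=0
After 4 (visit(D)): cur=D back=2 fwd=0
After 5 (visit(Y)): cur=Y back=3 fwd=0
After 6 (back): cur=D back=2 fwd=1
After 7 (back): cur=R back=1 fwd=2
After 8 (visit(X)): cur=X back=2 fwd=0
After 9 (visit(I)): cur=I back=3 fwd=0
After 10 (visit(Z)): cur=Z back=4 fwd=0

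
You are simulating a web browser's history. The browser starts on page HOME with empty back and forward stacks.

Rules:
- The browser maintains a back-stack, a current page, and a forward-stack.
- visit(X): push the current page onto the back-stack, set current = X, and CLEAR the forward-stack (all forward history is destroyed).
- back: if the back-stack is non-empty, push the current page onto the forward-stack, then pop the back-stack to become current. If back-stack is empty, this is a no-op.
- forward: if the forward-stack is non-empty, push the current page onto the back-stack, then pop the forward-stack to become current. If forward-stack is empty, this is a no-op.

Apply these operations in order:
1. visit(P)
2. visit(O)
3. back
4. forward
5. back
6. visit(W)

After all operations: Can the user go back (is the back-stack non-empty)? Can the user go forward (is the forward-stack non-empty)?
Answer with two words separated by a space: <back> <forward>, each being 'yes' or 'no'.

Answer: yes no

Derivation:
After 1 (visit(P)): cur=P back=1 fwd=0
After 2 (visit(O)): cur=O back=2 fwd=0
After 3 (back): cur=P back=1 fwd=1
After 4 (forward): cur=O back=2 fwd=0
After 5 (back): cur=P back=1 fwd=1
After 6 (visit(W)): cur=W back=2 fwd=0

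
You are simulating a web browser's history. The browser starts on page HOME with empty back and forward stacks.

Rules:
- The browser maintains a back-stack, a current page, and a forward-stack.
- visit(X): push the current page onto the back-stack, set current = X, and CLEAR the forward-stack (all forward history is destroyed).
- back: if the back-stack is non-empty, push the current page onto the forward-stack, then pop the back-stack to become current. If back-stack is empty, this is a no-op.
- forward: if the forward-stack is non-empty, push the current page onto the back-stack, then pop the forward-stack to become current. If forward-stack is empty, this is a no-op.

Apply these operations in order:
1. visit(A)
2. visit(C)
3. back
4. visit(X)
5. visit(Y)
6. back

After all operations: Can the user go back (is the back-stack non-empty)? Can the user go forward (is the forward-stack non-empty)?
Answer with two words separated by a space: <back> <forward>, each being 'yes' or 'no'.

Answer: yes yes

Derivation:
After 1 (visit(A)): cur=A back=1 fwd=0
After 2 (visit(C)): cur=C back=2 fwd=0
After 3 (back): cur=A back=1 fwd=1
After 4 (visit(X)): cur=X back=2 fwd=0
After 5 (visit(Y)): cur=Y back=3 fwd=0
After 6 (back): cur=X back=2 fwd=1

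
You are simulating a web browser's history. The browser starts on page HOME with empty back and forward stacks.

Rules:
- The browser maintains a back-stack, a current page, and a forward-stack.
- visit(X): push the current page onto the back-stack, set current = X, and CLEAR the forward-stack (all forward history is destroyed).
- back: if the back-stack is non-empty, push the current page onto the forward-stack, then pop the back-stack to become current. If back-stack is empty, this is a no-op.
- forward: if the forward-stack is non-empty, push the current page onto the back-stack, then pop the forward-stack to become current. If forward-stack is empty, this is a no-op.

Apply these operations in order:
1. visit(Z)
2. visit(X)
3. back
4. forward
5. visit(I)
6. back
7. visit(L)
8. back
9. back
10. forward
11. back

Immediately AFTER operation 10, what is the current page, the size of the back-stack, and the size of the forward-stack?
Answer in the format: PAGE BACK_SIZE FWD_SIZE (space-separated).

After 1 (visit(Z)): cur=Z back=1 fwd=0
After 2 (visit(X)): cur=X back=2 fwd=0
After 3 (back): cur=Z back=1 fwd=1
After 4 (forward): cur=X back=2 fwd=0
After 5 (visit(I)): cur=I back=3 fwd=0
After 6 (back): cur=X back=2 fwd=1
After 7 (visit(L)): cur=L back=3 fwd=0
After 8 (back): cur=X back=2 fwd=1
After 9 (back): cur=Z back=1 fwd=2
After 10 (forward): cur=X back=2 fwd=1

X 2 1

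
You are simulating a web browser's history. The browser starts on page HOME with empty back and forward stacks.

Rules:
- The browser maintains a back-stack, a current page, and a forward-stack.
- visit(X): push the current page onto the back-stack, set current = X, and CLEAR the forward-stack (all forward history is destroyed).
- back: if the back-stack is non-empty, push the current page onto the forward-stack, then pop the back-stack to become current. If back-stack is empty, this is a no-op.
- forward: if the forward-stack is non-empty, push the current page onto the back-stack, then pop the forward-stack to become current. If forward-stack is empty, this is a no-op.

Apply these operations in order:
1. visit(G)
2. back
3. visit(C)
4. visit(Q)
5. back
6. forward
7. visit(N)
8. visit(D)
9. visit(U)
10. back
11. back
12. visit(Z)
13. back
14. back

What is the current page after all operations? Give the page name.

Answer: Q

Derivation:
After 1 (visit(G)): cur=G back=1 fwd=0
After 2 (back): cur=HOME back=0 fwd=1
After 3 (visit(C)): cur=C back=1 fwd=0
After 4 (visit(Q)): cur=Q back=2 fwd=0
After 5 (back): cur=C back=1 fwd=1
After 6 (forward): cur=Q back=2 fwd=0
After 7 (visit(N)): cur=N back=3 fwd=0
After 8 (visit(D)): cur=D back=4 fwd=0
After 9 (visit(U)): cur=U back=5 fwd=0
After 10 (back): cur=D back=4 fwd=1
After 11 (back): cur=N back=3 fwd=2
After 12 (visit(Z)): cur=Z back=4 fwd=0
After 13 (back): cur=N back=3 fwd=1
After 14 (back): cur=Q back=2 fwd=2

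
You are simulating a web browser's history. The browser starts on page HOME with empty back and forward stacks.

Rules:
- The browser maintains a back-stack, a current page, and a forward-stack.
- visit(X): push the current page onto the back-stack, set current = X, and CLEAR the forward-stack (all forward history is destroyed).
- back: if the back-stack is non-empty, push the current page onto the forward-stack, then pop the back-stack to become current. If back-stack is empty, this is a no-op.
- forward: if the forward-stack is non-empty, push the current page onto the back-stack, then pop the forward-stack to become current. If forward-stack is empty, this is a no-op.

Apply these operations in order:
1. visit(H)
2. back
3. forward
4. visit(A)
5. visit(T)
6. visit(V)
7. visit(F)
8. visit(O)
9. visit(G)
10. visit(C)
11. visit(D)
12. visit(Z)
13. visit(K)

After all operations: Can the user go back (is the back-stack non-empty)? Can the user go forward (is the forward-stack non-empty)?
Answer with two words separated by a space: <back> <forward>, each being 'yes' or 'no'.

After 1 (visit(H)): cur=H back=1 fwd=0
After 2 (back): cur=HOME back=0 fwd=1
After 3 (forward): cur=H back=1 fwd=0
After 4 (visit(A)): cur=A back=2 fwd=0
After 5 (visit(T)): cur=T back=3 fwd=0
After 6 (visit(V)): cur=V back=4 fwd=0
After 7 (visit(F)): cur=F back=5 fwd=0
After 8 (visit(O)): cur=O back=6 fwd=0
After 9 (visit(G)): cur=G back=7 fwd=0
After 10 (visit(C)): cur=C back=8 fwd=0
After 11 (visit(D)): cur=D back=9 fwd=0
After 12 (visit(Z)): cur=Z back=10 fwd=0
After 13 (visit(K)): cur=K back=11 fwd=0

Answer: yes no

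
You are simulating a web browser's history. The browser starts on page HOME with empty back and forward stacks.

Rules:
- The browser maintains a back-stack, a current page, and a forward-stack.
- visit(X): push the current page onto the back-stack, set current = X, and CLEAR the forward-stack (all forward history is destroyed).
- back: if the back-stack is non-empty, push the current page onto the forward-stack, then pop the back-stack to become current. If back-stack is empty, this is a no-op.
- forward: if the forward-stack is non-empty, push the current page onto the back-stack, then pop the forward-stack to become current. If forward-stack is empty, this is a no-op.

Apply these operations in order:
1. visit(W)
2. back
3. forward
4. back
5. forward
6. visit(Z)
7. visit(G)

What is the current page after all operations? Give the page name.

After 1 (visit(W)): cur=W back=1 fwd=0
After 2 (back): cur=HOME back=0 fwd=1
After 3 (forward): cur=W back=1 fwd=0
After 4 (back): cur=HOME back=0 fwd=1
After 5 (forward): cur=W back=1 fwd=0
After 6 (visit(Z)): cur=Z back=2 fwd=0
After 7 (visit(G)): cur=G back=3 fwd=0

Answer: G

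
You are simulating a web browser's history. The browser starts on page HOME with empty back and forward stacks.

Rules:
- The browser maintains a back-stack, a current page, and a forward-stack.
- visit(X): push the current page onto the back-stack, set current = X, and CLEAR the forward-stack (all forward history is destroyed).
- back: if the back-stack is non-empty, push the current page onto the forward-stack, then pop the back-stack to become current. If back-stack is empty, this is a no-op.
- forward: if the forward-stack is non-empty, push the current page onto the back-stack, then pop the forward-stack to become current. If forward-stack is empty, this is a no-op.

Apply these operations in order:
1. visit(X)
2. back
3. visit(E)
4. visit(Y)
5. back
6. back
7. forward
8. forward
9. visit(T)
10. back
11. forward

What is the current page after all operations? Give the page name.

After 1 (visit(X)): cur=X back=1 fwd=0
After 2 (back): cur=HOME back=0 fwd=1
After 3 (visit(E)): cur=E back=1 fwd=0
After 4 (visit(Y)): cur=Y back=2 fwd=0
After 5 (back): cur=E back=1 fwd=1
After 6 (back): cur=HOME back=0 fwd=2
After 7 (forward): cur=E back=1 fwd=1
After 8 (forward): cur=Y back=2 fwd=0
After 9 (visit(T)): cur=T back=3 fwd=0
After 10 (back): cur=Y back=2 fwd=1
After 11 (forward): cur=T back=3 fwd=0

Answer: T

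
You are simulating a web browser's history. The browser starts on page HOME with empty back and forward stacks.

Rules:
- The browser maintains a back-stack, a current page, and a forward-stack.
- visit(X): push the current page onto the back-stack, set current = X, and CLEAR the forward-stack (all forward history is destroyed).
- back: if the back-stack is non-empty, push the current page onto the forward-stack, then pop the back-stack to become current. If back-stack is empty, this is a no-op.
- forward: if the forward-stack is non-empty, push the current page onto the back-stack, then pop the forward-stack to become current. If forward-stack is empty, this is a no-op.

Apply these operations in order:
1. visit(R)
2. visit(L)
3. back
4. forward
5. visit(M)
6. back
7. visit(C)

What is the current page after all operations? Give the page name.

After 1 (visit(R)): cur=R back=1 fwd=0
After 2 (visit(L)): cur=L back=2 fwd=0
After 3 (back): cur=R back=1 fwd=1
After 4 (forward): cur=L back=2 fwd=0
After 5 (visit(M)): cur=M back=3 fwd=0
After 6 (back): cur=L back=2 fwd=1
After 7 (visit(C)): cur=C back=3 fwd=0

Answer: C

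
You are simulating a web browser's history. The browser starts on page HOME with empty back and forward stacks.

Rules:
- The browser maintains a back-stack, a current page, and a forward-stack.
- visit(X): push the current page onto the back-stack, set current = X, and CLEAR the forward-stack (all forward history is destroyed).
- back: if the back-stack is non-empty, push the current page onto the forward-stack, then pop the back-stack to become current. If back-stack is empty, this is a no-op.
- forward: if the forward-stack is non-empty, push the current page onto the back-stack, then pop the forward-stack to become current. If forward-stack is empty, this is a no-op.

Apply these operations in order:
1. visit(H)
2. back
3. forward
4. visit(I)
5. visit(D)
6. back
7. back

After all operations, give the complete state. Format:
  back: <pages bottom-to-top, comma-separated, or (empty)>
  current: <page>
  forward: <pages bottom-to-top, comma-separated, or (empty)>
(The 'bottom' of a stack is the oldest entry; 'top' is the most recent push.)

Answer: back: HOME
current: H
forward: D,I

Derivation:
After 1 (visit(H)): cur=H back=1 fwd=0
After 2 (back): cur=HOME back=0 fwd=1
After 3 (forward): cur=H back=1 fwd=0
After 4 (visit(I)): cur=I back=2 fwd=0
After 5 (visit(D)): cur=D back=3 fwd=0
After 6 (back): cur=I back=2 fwd=1
After 7 (back): cur=H back=1 fwd=2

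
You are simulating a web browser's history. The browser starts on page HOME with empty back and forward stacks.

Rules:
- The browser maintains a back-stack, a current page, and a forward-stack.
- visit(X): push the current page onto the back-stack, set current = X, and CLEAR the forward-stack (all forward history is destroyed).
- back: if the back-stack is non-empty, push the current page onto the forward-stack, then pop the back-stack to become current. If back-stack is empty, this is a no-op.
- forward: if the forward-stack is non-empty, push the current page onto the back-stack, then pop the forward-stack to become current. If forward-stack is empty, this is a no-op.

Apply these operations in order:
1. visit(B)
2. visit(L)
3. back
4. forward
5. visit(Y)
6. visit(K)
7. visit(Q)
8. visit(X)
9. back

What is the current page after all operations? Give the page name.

Answer: Q

Derivation:
After 1 (visit(B)): cur=B back=1 fwd=0
After 2 (visit(L)): cur=L back=2 fwd=0
After 3 (back): cur=B back=1 fwd=1
After 4 (forward): cur=L back=2 fwd=0
After 5 (visit(Y)): cur=Y back=3 fwd=0
After 6 (visit(K)): cur=K back=4 fwd=0
After 7 (visit(Q)): cur=Q back=5 fwd=0
After 8 (visit(X)): cur=X back=6 fwd=0
After 9 (back): cur=Q back=5 fwd=1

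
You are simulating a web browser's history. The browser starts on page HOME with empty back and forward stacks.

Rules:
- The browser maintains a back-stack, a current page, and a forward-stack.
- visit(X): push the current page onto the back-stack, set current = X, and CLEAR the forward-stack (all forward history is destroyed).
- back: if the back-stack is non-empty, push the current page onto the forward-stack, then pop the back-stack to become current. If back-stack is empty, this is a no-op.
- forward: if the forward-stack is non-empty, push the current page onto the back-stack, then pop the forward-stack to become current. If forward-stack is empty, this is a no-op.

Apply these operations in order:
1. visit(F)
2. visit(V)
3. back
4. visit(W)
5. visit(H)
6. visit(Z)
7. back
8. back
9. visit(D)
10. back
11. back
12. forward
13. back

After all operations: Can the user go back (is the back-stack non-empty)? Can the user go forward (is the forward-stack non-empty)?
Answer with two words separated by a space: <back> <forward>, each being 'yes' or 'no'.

After 1 (visit(F)): cur=F back=1 fwd=0
After 2 (visit(V)): cur=V back=2 fwd=0
After 3 (back): cur=F back=1 fwd=1
After 4 (visit(W)): cur=W back=2 fwd=0
After 5 (visit(H)): cur=H back=3 fwd=0
After 6 (visit(Z)): cur=Z back=4 fwd=0
After 7 (back): cur=H back=3 fwd=1
After 8 (back): cur=W back=2 fwd=2
After 9 (visit(D)): cur=D back=3 fwd=0
After 10 (back): cur=W back=2 fwd=1
After 11 (back): cur=F back=1 fwd=2
After 12 (forward): cur=W back=2 fwd=1
After 13 (back): cur=F back=1 fwd=2

Answer: yes yes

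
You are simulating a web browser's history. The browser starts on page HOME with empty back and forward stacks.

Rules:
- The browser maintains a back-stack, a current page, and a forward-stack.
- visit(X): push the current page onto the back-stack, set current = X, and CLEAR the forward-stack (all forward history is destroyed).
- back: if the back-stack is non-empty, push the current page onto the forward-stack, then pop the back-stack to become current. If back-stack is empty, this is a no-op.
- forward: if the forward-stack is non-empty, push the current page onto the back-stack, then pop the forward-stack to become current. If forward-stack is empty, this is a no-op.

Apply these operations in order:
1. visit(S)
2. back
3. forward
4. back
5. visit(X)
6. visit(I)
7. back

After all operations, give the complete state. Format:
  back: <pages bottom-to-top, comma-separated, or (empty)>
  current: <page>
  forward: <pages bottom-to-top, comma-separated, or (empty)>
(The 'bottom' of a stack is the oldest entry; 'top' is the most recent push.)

After 1 (visit(S)): cur=S back=1 fwd=0
After 2 (back): cur=HOME back=0 fwd=1
After 3 (forward): cur=S back=1 fwd=0
After 4 (back): cur=HOME back=0 fwd=1
After 5 (visit(X)): cur=X back=1 fwd=0
After 6 (visit(I)): cur=I back=2 fwd=0
After 7 (back): cur=X back=1 fwd=1

Answer: back: HOME
current: X
forward: I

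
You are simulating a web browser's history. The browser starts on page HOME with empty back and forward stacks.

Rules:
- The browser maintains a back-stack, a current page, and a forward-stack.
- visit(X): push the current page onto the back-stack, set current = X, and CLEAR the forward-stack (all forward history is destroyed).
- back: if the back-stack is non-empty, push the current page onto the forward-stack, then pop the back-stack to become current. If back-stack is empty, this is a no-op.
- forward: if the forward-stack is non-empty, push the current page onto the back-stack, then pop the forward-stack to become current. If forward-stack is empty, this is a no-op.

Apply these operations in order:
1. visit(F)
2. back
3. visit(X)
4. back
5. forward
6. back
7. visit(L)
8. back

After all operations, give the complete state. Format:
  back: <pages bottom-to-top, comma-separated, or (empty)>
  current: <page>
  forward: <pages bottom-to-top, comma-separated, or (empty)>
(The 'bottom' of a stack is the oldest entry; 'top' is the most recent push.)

Answer: back: (empty)
current: HOME
forward: L

Derivation:
After 1 (visit(F)): cur=F back=1 fwd=0
After 2 (back): cur=HOME back=0 fwd=1
After 3 (visit(X)): cur=X back=1 fwd=0
After 4 (back): cur=HOME back=0 fwd=1
After 5 (forward): cur=X back=1 fwd=0
After 6 (back): cur=HOME back=0 fwd=1
After 7 (visit(L)): cur=L back=1 fwd=0
After 8 (back): cur=HOME back=0 fwd=1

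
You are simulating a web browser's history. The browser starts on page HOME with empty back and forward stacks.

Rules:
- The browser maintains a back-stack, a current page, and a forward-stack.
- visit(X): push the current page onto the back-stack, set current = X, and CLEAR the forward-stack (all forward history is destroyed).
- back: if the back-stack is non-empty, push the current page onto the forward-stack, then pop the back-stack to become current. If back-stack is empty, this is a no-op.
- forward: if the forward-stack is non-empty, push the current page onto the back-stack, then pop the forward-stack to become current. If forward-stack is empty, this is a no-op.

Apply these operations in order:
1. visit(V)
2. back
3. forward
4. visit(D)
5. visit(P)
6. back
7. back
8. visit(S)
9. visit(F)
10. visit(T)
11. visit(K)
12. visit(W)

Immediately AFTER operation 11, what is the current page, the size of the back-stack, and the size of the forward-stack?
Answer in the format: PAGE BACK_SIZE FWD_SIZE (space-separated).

After 1 (visit(V)): cur=V back=1 fwd=0
After 2 (back): cur=HOME back=0 fwd=1
After 3 (forward): cur=V back=1 fwd=0
After 4 (visit(D)): cur=D back=2 fwd=0
After 5 (visit(P)): cur=P back=3 fwd=0
After 6 (back): cur=D back=2 fwd=1
After 7 (back): cur=V back=1 fwd=2
After 8 (visit(S)): cur=S back=2 fwd=0
After 9 (visit(F)): cur=F back=3 fwd=0
After 10 (visit(T)): cur=T back=4 fwd=0
After 11 (visit(K)): cur=K back=5 fwd=0

K 5 0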